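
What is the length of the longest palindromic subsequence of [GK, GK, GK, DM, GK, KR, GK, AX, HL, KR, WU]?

Using dp[i][j] = 2 + dp[i+1][j−1] if the ends match, else max(dp[i+1][j], dp[i][j−1]):
dp[1][11] = 5. A witness is GK GK DM GK GK at positions 2,3,4,5,7.

5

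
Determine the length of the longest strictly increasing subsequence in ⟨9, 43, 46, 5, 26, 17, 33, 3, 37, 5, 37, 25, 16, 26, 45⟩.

5

Let dp[i] be the longest increasing subsequence ending at position i. Then dp = [1, 2, 3, 1, 2, 2, 3, 1, 4, 2, 4, 3, 3, 4, 5].
The maximum is 5; one witness is 9, 26, 33, 37, 45 at positions 1,5,7,9,15.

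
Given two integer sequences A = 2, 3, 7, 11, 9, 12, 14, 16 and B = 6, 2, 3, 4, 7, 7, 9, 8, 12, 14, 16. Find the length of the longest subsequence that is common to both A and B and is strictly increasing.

7

For each value that appears in both, track the longest common increasing run ending there.
The best achievable length is 7; one witness is 2, 3, 7, 9, 12, 14, 16 (A-positions 1,2,3,5,6,7,8, B-positions 2,3,5,7,9,10,11).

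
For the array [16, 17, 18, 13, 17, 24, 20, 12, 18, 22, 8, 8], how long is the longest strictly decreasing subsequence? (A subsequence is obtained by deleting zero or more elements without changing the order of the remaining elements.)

4

One longest decreasing subsequence is 16, 13, 12, 8 (positions 1,4,8,11), of length 4; no longer one exists.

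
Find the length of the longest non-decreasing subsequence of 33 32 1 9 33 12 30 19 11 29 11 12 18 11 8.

Let dp[i] be the longest non-decreasing subsequence ending at position i. Then dp = [1, 1, 1, 2, 3, 3, 4, 4, 3, 5, 4, 5, 6, 5, 2].
The maximum is 6; one witness is 1, 9, 11, 11, 12, 18 at positions 3,4,9,11,12,13.

6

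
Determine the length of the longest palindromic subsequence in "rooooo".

Using dp[i][j] = 2 + dp[i+1][j−1] if the ends match, else max(dp[i+1][j], dp[i][j−1]):
dp[1][6] = 5. A witness is ooooo at positions 2,3,4,5,6.

5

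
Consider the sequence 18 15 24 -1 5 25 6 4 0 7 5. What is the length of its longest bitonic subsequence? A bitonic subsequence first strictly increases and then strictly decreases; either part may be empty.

One longest bitonic subsequence is 18, 24, 25, 6, 4, 0 (positions 1,3,6,7,8,9): it rises to 25 then falls. Length 6 is optimal.

6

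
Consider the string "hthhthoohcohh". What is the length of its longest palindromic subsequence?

8

Using dp[i][j] = 2 + dp[i+1][j−1] if the ends match, else max(dp[i+1][j], dp[i][j−1]):
dp[1][13] = 8. A witness is hhhoohhh at positions 1,3,6,7,8,9,12,13.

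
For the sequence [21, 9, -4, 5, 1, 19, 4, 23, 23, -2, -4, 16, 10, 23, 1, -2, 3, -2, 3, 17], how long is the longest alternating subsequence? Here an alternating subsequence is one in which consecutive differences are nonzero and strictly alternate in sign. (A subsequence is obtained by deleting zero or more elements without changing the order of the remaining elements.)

15

A longest alternating subsequence is 21, -4, 5, 1, 19, 4, 23, -2, 16, 10, 23, 1, 3, -2, 3 (positions 1,3,4,5,6,7,8,10,12,13,14,15,17,18,19); its 14 consecutive differences strictly alternate in sign, and length 15 is optimal.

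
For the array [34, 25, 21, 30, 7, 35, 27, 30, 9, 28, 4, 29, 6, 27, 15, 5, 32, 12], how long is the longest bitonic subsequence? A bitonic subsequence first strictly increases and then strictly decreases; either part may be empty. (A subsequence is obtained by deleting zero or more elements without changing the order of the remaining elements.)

One longest bitonic subsequence is 25, 30, 35, 30, 29, 27, 15, 12 (positions 2,4,6,8,12,14,15,18): it rises to 35 then falls. Length 8 is optimal.

8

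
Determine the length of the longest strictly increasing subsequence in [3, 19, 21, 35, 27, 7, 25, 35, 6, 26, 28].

Scanning left to right, the best length ending at each element is: 3→1, 19→2, 21→3, 35→4, 27→4, 7→2, 25→4, 35→5, 6→2, 26→5, 28→6.
So the longest increasing subsequence has length 6, e.g. 3, 19, 21, 25, 26, 28.

6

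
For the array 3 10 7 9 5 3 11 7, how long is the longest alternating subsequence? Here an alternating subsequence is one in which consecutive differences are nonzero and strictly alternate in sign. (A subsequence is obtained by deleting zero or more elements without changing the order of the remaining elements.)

7

Track the best alternating length ending on an up-step vs a down-step at each position: up/down = 1/1, 2/1, 2/3, 4/3, 2/5, 1/5, 6/1, 6/7.
The maximum over both is 7; one such subsequence is 3, 10, 7, 9, 5, 11, 7.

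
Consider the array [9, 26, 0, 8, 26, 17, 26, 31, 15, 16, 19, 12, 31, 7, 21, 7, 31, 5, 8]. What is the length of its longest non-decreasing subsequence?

One longest non-decreasing subsequence is 9, 26, 26, 26, 31, 31, 31 (positions 1,2,5,7,8,13,17), of length 7; no longer one exists.

7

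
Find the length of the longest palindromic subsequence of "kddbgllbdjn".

6

Using dp[i][j] = 2 + dp[i+1][j−1] if the ends match, else max(dp[i+1][j], dp[i][j−1]):
dp[1][11] = 6. A witness is dbllbd at positions 3,4,6,7,8,9.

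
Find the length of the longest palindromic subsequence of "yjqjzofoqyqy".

One longest palindromic subsequence is yqofoqy (positions 1,3,6,7,8,11,12); it reads the same forward and backward, and the interval DP gives dp[1][12] = 7.

7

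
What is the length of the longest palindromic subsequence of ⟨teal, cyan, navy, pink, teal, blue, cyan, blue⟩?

Using dp[i][j] = 2 + dp[i+1][j−1] if the ends match, else max(dp[i+1][j], dp[i][j−1]):
dp[1][8] = 3. A witness is blue cyan blue at positions 6,7,8.

3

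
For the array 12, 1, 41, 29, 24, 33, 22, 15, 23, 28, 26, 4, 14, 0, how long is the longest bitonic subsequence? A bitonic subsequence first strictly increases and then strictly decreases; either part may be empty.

One longest bitonic subsequence is 12, 41, 29, 24, 22, 15, 14, 0 (positions 1,3,4,5,7,8,13,14): it rises to 41 then falls. Length 8 is optimal.

8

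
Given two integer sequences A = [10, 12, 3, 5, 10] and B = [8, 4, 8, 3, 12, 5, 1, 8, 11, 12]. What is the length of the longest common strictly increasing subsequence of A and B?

2

A longest common strictly increasing subsequence is 3, 5 (length 2); it appears in order in both A and B, and no longer such subsequence exists.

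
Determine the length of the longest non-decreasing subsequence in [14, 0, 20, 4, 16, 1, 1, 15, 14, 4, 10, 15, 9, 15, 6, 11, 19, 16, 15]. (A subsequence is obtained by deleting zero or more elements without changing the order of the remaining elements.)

8

One longest non-decreasing subsequence is 0, 1, 1, 4, 10, 15, 15, 19 (positions 2,6,7,10,11,12,14,17), of length 8; no longer one exists.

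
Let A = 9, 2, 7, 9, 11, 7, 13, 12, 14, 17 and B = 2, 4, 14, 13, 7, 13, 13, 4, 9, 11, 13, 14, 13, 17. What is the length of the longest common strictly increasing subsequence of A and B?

For each value that appears in both, track the longest common increasing run ending there.
The best achievable length is 7; one witness is 2, 7, 9, 11, 13, 14, 17 (A-positions 2,3,4,5,7,9,10, B-positions 1,5,9,10,11,12,14).

7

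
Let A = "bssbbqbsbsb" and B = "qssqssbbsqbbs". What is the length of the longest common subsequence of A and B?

Backtracking the LCS table gives one alignment: s (A2,B5) → s (A3,B6) → b (A4,B7) → b (A5,B8) → q (A6,B10) → b (A7,B11) → b (A9,B12) → s (A10,B13).
So the longest common subsequence has length 8.

8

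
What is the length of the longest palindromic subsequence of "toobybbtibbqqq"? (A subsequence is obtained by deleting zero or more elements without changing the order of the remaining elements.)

5

One longest palindromic subsequence is bbibb (positions 6,7,9,10,11); it reads the same forward and backward, and the interval DP gives dp[1][14] = 5.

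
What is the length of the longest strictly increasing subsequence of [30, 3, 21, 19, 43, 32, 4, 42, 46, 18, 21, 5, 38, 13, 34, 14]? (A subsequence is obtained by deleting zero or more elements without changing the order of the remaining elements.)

5

Scanning left to right, the best length ending at each element is: 30→1, 3→1, 21→2, 19→2, 43→3, 32→3, 4→2, 42→4, 46→5, 18→3, 21→4, 5→3, 38→5, 13→4, 34→5, 14→5.
So the longest increasing subsequence has length 5, e.g. 3, 21, 32, 42, 46.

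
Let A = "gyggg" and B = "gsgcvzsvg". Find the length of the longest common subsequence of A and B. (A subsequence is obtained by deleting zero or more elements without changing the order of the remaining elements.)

3

Backtracking the LCS table gives one alignment: g (A1,B1) → g (A3,B3) → g (A5,B9).
So the longest common subsequence has length 3.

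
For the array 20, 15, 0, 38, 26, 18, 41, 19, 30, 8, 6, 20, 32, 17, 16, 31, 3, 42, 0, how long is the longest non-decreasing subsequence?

Let dp[i] be the longest non-decreasing subsequence ending at position i. Then dp = [1, 1, 1, 2, 2, 2, 3, 3, 4, 2, 2, 4, 5, 3, 3, 5, 2, 6, 2].
The maximum is 6; one witness is 15, 18, 19, 30, 32, 42 at positions 2,6,8,9,13,18.

6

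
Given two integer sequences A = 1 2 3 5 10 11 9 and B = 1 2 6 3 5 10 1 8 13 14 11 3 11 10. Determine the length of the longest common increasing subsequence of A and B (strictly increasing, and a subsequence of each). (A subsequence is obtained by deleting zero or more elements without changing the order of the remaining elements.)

6

A longest common strictly increasing subsequence is 1, 2, 3, 5, 10, 11 (length 6); it appears in order in both A and B, and no longer such subsequence exists.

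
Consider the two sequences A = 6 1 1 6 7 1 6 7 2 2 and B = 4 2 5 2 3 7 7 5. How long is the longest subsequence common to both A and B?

A longest common subsequence is 7, 7 (length 2); the LCS DP confirms no longer common subsequence exists.

2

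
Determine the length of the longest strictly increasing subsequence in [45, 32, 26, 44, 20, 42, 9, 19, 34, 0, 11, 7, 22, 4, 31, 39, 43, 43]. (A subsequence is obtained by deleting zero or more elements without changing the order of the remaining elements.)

6

One longest increasing subsequence is 9, 19, 22, 31, 39, 43 (positions 7,8,13,15,16,17), of length 6; no longer one exists.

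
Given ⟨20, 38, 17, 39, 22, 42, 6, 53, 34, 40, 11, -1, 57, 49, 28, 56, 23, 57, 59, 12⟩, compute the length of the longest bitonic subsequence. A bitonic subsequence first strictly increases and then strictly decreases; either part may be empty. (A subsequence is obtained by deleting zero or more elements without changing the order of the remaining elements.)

10

One longest bitonic subsequence is 20, 38, 39, 42, 53, 57, 49, 28, 23, 12 (positions 1,2,4,6,8,13,14,15,17,20): it rises to 57 then falls. Length 10 is optimal.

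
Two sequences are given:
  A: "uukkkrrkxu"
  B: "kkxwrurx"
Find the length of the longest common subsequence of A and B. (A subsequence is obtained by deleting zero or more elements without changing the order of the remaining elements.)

A longest common subsequence is kkrrx (length 5); the LCS DP confirms no longer common subsequence exists.

5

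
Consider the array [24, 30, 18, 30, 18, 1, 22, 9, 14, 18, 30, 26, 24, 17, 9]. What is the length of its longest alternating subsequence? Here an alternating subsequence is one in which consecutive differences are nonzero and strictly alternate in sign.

9

Track the best alternating length ending on an up-step vs a down-step at each position: up/down = 1/1, 2/1, 1/3, 4/1, 1/5, 1/5, 6/5, 6/7, 8/7, 8/7, 8/1, 8/9, 8/9, 8/9, 6/9.
The maximum over both is 9; one such subsequence is 24, 30, 18, 30, 18, 22, 9, 30, 26.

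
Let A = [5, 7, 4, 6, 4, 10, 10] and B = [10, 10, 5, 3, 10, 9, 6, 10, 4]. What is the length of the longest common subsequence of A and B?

3

A longest common subsequence is 5, 6, 4 (length 3); the LCS DP confirms no longer common subsequence exists.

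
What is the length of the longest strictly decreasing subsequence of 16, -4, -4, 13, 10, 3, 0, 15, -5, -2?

6

Scanning left to right, the best length ending at each element is: 16→1, -4→2, -4→2, 13→2, 10→3, 3→4, 0→5, 15→2, -5→6, -2→6.
So the longest decreasing subsequence has length 6, e.g. 16, 13, 10, 3, 0, -5.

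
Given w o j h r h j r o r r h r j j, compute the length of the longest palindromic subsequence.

Using dp[i][j] = 2 + dp[i+1][j−1] if the ends match, else max(dp[i+1][j], dp[i][j−1]):
dp[1][15] = 9. A witness is jrhrrrhrj at positions 3,5,6,8,10,11,12,13,15.

9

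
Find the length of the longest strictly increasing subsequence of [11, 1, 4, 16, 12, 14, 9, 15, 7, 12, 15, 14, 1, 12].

5

One longest increasing subsequence is 1, 4, 12, 14, 15 (positions 2,3,5,6,8), of length 5; no longer one exists.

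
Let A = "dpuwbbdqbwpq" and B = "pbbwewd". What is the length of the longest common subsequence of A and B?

A longest common subsequence is pbbd (length 4); the LCS DP confirms no longer common subsequence exists.

4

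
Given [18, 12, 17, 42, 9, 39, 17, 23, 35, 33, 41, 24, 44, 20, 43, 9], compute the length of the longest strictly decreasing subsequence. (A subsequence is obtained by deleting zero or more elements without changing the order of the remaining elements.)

7

One longest decreasing subsequence is 42, 39, 35, 33, 24, 20, 9 (positions 4,6,9,10,12,14,16), of length 7; no longer one exists.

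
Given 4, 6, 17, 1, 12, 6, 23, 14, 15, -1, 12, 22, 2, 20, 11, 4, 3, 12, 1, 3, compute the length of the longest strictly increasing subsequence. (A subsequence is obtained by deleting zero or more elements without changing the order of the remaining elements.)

6

Scanning left to right, the best length ending at each element is: 4→1, 6→2, 17→3, 1→1, 12→3, 6→2, 23→4, 14→4, 15→5, -1→1, 12→3, 22→6, 2→2, 20→6, 11→3, 4→3, 3→3, 12→4, 1→2, 3→3.
So the longest increasing subsequence has length 6, e.g. 4, 6, 12, 14, 15, 22.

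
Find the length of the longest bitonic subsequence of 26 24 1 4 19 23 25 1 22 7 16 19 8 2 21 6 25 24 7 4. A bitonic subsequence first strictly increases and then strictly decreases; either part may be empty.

10

One longest bitonic subsequence is 1, 4, 19, 23, 25, 22, 19, 8, 7, 4 (positions 3,4,5,6,7,9,12,13,19,20): it rises to 25 then falls. Length 10 is optimal.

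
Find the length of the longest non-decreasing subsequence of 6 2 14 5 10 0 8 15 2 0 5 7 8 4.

One longest non-decreasing subsequence is 2, 5, 5, 7, 8 (positions 2,4,11,12,13), of length 5; no longer one exists.

5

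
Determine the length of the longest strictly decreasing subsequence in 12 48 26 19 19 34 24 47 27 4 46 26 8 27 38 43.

Scanning left to right, the best length ending at each element is: 12→1, 48→1, 26→2, 19→3, 19→3, 34→2, 24→3, 47→2, 27→3, 4→4, 46→3, 26→4, 8→5, 27→4, 38→4, 43→4.
So the longest decreasing subsequence has length 5, e.g. 48, 34, 27, 26, 8.

5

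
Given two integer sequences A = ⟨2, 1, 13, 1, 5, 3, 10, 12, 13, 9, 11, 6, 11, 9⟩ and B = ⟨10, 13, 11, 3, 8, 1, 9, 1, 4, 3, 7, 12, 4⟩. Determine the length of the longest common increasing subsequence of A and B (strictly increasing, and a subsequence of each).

3

For each value that appears in both, track the longest common increasing run ending there.
The best achievable length is 3; one witness is 1, 3, 12 (A-positions 2,6,8, B-positions 6,10,12).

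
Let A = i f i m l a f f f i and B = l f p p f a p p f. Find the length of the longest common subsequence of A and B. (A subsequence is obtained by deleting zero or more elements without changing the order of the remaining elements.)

A longest common subsequence is lfff (length 4); the LCS DP confirms no longer common subsequence exists.

4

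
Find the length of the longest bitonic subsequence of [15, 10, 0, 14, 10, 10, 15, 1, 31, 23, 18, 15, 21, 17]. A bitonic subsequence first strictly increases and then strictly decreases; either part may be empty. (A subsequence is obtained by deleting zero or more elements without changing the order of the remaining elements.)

Let inc[i] be the LIS ending at i and dec[i] the longest strictly decreasing subsequence starting at i. inc = [1, 1, 1, 2, 2, 2, 3, 2, 4, 4, 4, 3, 5, 4], dec = [4, 2, 1, 3, 2, 2, 2, 1, 4, 3, 2, 1, 2, 1].
max_i inc[i]+dec[i]−1 = 7, with one witness 10, 14, 15, 31, 23, 21, 17.

7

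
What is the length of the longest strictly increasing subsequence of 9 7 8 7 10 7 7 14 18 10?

Scanning left to right, the best length ending at each element is: 9→1, 7→1, 8→2, 7→1, 10→3, 7→1, 7→1, 14→4, 18→5, 10→3.
So the longest increasing subsequence has length 5, e.g. 7, 8, 10, 14, 18.

5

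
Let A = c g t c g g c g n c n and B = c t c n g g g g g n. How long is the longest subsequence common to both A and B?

A longest common subsequence is ctcgggn (length 7); the LCS DP confirms no longer common subsequence exists.

7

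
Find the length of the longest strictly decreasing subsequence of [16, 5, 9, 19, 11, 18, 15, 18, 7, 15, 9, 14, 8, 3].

One longest decreasing subsequence is 19, 18, 15, 9, 8, 3 (positions 4,6,7,11,13,14), of length 6; no longer one exists.

6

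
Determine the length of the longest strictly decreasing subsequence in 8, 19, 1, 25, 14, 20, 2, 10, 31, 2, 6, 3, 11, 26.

5

Scanning left to right, the best length ending at each element is: 8→1, 19→1, 1→2, 25→1, 14→2, 20→2, 2→3, 10→3, 31→1, 2→4, 6→4, 3→5, 11→3, 26→2.
So the longest decreasing subsequence has length 5, e.g. 19, 14, 10, 6, 3.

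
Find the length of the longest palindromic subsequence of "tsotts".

4

Using dp[i][j] = 2 + dp[i+1][j−1] if the ends match, else max(dp[i+1][j], dp[i][j−1]):
dp[1][6] = 4. A witness is stts at positions 2,4,5,6.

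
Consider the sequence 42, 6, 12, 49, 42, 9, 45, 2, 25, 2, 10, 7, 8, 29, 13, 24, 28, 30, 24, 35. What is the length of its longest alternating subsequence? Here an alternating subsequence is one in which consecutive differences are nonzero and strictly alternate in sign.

Track the best alternating length ending on an up-step vs a down-step at each position: up/down = 1/1, 1/2, 3/2, 3/1, 3/4, 3/4, 5/4, 1/6, 7/6, 1/8, 9/8, 9/10, 11/10, 11/6, 11/12, 13/12, 13/12, 13/6, 13/14, 15/6.
The maximum over both is 15; one such subsequence is 42, 6, 49, 42, 45, 2, 25, 2, 10, 7, 29, 13, 28, 24, 35.

15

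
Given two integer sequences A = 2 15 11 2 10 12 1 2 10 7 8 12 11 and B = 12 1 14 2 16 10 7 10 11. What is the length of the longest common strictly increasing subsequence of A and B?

4

A longest common strictly increasing subsequence is 1, 2, 10, 11 (length 4); it appears in order in both A and B, and no longer such subsequence exists.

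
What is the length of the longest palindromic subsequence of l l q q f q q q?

One longest palindromic subsequence is qqqqq (positions 3,4,6,7,8); it reads the same forward and backward, and the interval DP gives dp[1][8] = 5.

5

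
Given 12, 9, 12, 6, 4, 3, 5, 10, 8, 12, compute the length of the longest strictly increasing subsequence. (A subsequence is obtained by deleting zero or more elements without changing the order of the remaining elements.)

Let dp[i] be the longest increasing subsequence ending at position i. Then dp = [1, 1, 2, 1, 1, 1, 2, 3, 3, 4].
The maximum is 4; one witness is 4, 5, 10, 12 at positions 5,7,8,10.

4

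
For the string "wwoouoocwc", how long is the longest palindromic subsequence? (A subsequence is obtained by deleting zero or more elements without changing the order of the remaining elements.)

One longest palindromic subsequence is woouoow (positions 2,3,4,5,6,7,9); it reads the same forward and backward, and the interval DP gives dp[1][10] = 7.

7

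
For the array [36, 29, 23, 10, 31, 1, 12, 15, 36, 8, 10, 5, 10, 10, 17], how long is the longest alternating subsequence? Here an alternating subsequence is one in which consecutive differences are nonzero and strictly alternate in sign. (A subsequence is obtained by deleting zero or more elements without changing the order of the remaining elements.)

9

Track the best alternating length ending on an up-step vs a down-step at each position: up/down = 1/1, 1/2, 1/2, 1/2, 3/2, 1/4, 5/4, 5/4, 5/1, 5/6, 7/6, 5/8, 9/6, 9/6, 9/6.
The maximum over both is 9; one such subsequence is 36, 29, 31, 1, 12, 8, 10, 5, 10.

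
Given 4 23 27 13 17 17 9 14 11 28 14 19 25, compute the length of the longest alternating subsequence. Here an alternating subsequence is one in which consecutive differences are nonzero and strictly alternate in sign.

10

A longest alternating subsequence is 4, 23, 13, 17, 9, 14, 11, 28, 14, 19 (positions 1,2,4,5,7,8,9,10,11,12); its 9 consecutive differences strictly alternate in sign, and length 10 is optimal.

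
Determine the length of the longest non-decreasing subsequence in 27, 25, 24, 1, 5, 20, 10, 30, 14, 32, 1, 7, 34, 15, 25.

6

Let dp[i] be the longest non-decreasing subsequence ending at position i. Then dp = [1, 1, 1, 1, 2, 3, 3, 4, 4, 5, 2, 3, 6, 5, 6].
The maximum is 6; one witness is 1, 5, 20, 30, 32, 34 at positions 4,5,6,8,10,13.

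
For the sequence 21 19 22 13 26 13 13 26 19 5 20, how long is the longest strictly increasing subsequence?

One longest increasing subsequence is 21, 22, 26 (positions 1,3,5), of length 3; no longer one exists.

3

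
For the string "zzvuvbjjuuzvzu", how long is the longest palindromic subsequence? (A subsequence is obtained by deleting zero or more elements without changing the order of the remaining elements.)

Using dp[i][j] = 2 + dp[i+1][j−1] if the ends match, else max(dp[i+1][j], dp[i][j−1]):
dp[1][14] = 8. A witness is zvujjuvz at positions 2,3,4,7,8,10,12,13.

8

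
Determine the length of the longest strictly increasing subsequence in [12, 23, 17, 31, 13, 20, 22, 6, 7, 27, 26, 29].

One longest increasing subsequence is 12, 17, 20, 22, 27, 29 (positions 1,3,6,7,10,12), of length 6; no longer one exists.

6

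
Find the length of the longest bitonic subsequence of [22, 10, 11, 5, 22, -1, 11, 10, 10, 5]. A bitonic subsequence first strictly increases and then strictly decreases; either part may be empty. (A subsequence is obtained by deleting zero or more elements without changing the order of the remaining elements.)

Let inc[i] be the LIS ending at i and dec[i] the longest strictly decreasing subsequence starting at i. inc = [1, 1, 2, 1, 3, 1, 2, 2, 2, 2], dec = [4, 3, 3, 2, 4, 1, 3, 2, 2, 1].
max_i inc[i]+dec[i]−1 = 6, with one witness 10, 11, 22, 11, 10, 5.

6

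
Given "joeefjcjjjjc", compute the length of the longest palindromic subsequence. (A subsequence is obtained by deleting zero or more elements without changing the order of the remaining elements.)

6

One longest palindromic subsequence is cjjjjc (positions 7,8,9,10,11,12); it reads the same forward and backward, and the interval DP gives dp[1][12] = 6.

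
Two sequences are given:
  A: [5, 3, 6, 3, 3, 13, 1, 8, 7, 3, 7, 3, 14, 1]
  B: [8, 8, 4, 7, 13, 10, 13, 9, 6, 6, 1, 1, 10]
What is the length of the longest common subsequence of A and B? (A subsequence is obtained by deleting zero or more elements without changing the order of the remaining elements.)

3

Backtracking the LCS table gives one alignment: 6 (A3,B10) → 1 (A7,B11) → 1 (A14,B12).
So the longest common subsequence has length 3.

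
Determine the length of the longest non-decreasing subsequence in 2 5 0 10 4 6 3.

Let dp[i] be the longest non-decreasing subsequence ending at position i. Then dp = [1, 2, 1, 3, 2, 3, 2].
The maximum is 3; one witness is 2, 5, 10 at positions 1,2,4.

3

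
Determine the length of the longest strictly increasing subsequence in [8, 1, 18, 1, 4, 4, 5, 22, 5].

4

Let dp[i] be the longest increasing subsequence ending at position i. Then dp = [1, 1, 2, 1, 2, 2, 3, 4, 3].
The maximum is 4; one witness is 1, 4, 5, 22 at positions 2,5,7,8.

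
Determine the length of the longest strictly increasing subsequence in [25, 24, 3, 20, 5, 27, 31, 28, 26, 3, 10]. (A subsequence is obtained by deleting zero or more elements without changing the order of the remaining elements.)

4

Let dp[i] be the longest increasing subsequence ending at position i. Then dp = [1, 1, 1, 2, 2, 3, 4, 4, 3, 1, 3].
The maximum is 4; one witness is 3, 20, 27, 31 at positions 3,4,6,7.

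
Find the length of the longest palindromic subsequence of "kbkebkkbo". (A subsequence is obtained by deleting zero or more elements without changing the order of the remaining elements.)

One longest palindromic subsequence is bkkkb (positions 2,3,6,7,8); it reads the same forward and backward, and the interval DP gives dp[1][9] = 5.

5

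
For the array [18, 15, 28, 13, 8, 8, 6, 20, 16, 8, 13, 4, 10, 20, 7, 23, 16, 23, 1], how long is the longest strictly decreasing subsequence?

Scanning left to right, the best length ending at each element is: 18→1, 15→2, 28→1, 13→3, 8→4, 8→4, 6→5, 20→2, 16→3, 8→4, 13→4, 4→6, 10→5, 20→2, 7→6, 23→2, 16→3, 23→2, 1→7.
So the longest decreasing subsequence has length 7, e.g. 18, 15, 13, 8, 6, 4, 1.

7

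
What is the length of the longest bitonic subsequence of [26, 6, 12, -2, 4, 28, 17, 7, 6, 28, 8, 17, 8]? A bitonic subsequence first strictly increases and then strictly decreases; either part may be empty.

6

Let inc[i] be the LIS ending at i and dec[i] the longest strictly decreasing subsequence starting at i. inc = [1, 1, 2, 1, 2, 3, 3, 3, 3, 4, 4, 5, 4], dec = [4, 2, 3, 1, 1, 4, 3, 2, 1, 3, 1, 2, 1].
max_i inc[i]+dec[i]−1 = 6, with one witness 6, 12, 28, 17, 7, 6.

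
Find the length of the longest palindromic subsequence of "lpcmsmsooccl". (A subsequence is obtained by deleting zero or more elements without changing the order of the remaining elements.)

7

One longest palindromic subsequence is lcsmscl (positions 1,3,5,6,7,11,12); it reads the same forward and backward, and the interval DP gives dp[1][12] = 7.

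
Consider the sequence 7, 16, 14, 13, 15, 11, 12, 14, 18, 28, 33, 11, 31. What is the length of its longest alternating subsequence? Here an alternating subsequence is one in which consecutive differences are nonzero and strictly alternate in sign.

8

A longest alternating subsequence is 7, 16, 14, 15, 11, 12, 11, 31 (positions 1,2,3,5,6,7,12,13); its 7 consecutive differences strictly alternate in sign, and length 8 is optimal.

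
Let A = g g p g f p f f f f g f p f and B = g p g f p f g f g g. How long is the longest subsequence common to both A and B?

A longest common subsequence is gpgfpffg (length 8); the LCS DP confirms no longer common subsequence exists.

8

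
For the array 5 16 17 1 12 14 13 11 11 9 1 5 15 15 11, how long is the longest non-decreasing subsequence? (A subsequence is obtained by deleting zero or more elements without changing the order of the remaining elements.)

5

Let dp[i] be the longest non-decreasing subsequence ending at position i. Then dp = [1, 2, 3, 1, 2, 3, 3, 2, 3, 2, 2, 3, 4, 5, 4].
The maximum is 5; one witness is 5, 12, 14, 15, 15 at positions 1,5,6,13,14.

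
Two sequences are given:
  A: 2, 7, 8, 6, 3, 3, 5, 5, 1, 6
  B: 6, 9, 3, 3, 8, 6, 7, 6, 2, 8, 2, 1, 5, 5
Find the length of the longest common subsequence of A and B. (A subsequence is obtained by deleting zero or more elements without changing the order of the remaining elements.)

5

A longest common subsequence is 6, 3, 3, 5, 5 (length 5); the LCS DP confirms no longer common subsequence exists.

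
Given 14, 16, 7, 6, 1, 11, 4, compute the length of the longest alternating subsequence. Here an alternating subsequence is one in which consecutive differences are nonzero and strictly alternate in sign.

A longest alternating subsequence is 14, 16, 7, 11, 4 (positions 1,2,3,6,7); its 4 consecutive differences strictly alternate in sign, and length 5 is optimal.

5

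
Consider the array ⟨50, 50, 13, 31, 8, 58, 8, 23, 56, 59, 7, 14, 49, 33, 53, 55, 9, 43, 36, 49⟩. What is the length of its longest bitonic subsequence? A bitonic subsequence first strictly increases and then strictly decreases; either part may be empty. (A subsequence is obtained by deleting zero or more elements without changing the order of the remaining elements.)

One longest bitonic subsequence is 13, 31, 58, 56, 55, 43, 36 (positions 3,4,6,9,16,18,19): it rises to 58 then falls. Length 7 is optimal.

7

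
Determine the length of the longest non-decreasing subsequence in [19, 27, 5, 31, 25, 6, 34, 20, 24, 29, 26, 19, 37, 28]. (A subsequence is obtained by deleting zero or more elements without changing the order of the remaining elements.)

6

One longest non-decreasing subsequence is 5, 6, 20, 24, 29, 37 (positions 3,6,8,9,10,13), of length 6; no longer one exists.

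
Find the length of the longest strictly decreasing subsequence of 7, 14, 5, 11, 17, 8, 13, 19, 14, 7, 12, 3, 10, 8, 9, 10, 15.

5

One longest decreasing subsequence is 14, 11, 8, 7, 3 (positions 2,4,6,10,12), of length 5; no longer one exists.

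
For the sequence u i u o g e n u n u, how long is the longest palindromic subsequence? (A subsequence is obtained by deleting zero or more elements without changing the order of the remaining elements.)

One longest palindromic subsequence is ununu (positions 1,7,8,9,10); it reads the same forward and backward, and the interval DP gives dp[1][10] = 5.

5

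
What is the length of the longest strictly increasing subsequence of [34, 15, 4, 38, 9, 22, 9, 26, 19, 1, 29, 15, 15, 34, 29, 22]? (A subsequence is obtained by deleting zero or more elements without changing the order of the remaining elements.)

Scanning left to right, the best length ending at each element is: 34→1, 15→1, 4→1, 38→2, 9→2, 22→3, 9→2, 26→4, 19→3, 1→1, 29→5, 15→3, 15→3, 34→6, 29→5, 22→4.
So the longest increasing subsequence has length 6, e.g. 4, 9, 22, 26, 29, 34.

6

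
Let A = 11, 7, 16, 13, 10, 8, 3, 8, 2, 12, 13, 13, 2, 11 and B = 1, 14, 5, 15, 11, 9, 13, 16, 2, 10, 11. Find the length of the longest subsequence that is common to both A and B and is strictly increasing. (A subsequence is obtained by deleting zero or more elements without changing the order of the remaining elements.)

2

For each value that appears in both, track the longest common increasing run ending there.
The best achievable length is 2; one witness is 11, 13 (A-positions 1,4, B-positions 5,7).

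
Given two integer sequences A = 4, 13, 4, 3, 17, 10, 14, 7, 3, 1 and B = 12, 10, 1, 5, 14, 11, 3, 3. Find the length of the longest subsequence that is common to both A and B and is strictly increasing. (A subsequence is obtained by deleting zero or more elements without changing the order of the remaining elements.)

2

For each value that appears in both, track the longest common increasing run ending there.
The best achievable length is 2; one witness is 10, 14 (A-positions 6,7, B-positions 2,5).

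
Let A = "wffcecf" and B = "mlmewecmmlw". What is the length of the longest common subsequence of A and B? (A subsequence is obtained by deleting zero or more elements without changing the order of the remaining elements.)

A longest common subsequence is wec (length 3); the LCS DP confirms no longer common subsequence exists.

3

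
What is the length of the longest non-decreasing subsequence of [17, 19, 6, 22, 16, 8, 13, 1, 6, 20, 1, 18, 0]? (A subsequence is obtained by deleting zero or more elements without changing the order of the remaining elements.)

One longest non-decreasing subsequence is 6, 8, 13, 20 (positions 3,6,7,10), of length 4; no longer one exists.

4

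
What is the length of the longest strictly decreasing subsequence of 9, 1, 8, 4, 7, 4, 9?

4

Scanning left to right, the best length ending at each element is: 9→1, 1→2, 8→2, 4→3, 7→3, 4→4, 9→1.
So the longest decreasing subsequence has length 4, e.g. 9, 8, 7, 4.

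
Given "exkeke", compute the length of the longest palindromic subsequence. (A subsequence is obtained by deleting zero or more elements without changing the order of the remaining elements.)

5

One longest palindromic subsequence is ekeke (positions 1,3,4,5,6); it reads the same forward and backward, and the interval DP gives dp[1][6] = 5.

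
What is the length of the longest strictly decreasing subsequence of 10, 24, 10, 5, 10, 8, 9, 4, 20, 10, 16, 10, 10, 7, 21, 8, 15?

5

Let dp[i] be the longest decreasing subsequence ending at position i. Then dp = [1, 1, 2, 3, 2, 3, 3, 4, 2, 3, 3, 4, 4, 5, 2, 5, 4].
The maximum is 5; one witness is 24, 20, 16, 10, 7 at positions 2,9,11,12,14.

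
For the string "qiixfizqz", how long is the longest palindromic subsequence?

Using dp[i][j] = 2 + dp[i+1][j−1] if the ends match, else max(dp[i+1][j], dp[i][j−1]):
dp[1][9] = 5. A witness is qifiq at positions 1,3,5,6,8.

5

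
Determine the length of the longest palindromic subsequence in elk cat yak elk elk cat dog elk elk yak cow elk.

9

Using dp[i][j] = 2 + dp[i+1][j−1] if the ends match, else max(dp[i+1][j], dp[i][j−1]):
dp[1][12] = 9. A witness is elk yak elk elk dog elk elk yak elk at positions 1,3,4,5,7,8,9,10,12.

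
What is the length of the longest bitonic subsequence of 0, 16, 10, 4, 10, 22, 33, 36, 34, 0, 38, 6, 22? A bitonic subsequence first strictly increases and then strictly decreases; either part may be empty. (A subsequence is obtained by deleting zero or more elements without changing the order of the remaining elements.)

8

One longest bitonic subsequence is 0, 4, 10, 22, 33, 36, 34, 22 (positions 1,4,5,6,7,8,9,13): it rises to 36 then falls. Length 8 is optimal.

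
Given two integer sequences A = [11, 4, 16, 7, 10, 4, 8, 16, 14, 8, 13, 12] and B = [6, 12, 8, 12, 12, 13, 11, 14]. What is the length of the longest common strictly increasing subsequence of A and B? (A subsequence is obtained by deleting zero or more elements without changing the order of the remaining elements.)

For each value that appears in both, track the longest common increasing run ending there.
The best achievable length is 2; one witness is 8, 12 (A-positions 7,12, B-positions 3,4).

2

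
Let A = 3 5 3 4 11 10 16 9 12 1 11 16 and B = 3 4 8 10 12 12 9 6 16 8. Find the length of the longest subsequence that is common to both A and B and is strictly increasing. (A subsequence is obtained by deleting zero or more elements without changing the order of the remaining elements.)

5

A longest common strictly increasing subsequence is 3, 4, 10, 12, 16 (length 5); it appears in order in both A and B, and no longer such subsequence exists.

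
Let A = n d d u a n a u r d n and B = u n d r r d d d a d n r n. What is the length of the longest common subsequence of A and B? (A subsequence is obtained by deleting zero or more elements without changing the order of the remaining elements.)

7

A longest common subsequence is nddanrn (length 7); the LCS DP confirms no longer common subsequence exists.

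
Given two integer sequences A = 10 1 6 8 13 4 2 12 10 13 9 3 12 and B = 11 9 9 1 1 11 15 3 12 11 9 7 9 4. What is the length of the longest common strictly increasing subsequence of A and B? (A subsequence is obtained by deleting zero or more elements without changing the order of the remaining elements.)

For each value that appears in both, track the longest common increasing run ending there.
The best achievable length is 3; one witness is 1, 3, 12 (A-positions 2,12,13, B-positions 4,8,9).

3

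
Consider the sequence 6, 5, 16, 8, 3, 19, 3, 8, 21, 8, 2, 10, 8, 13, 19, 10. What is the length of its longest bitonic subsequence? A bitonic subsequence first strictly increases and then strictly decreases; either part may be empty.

6

One longest bitonic subsequence is 6, 16, 19, 21, 19, 10 (positions 1,3,6,9,15,16): it rises to 21 then falls. Length 6 is optimal.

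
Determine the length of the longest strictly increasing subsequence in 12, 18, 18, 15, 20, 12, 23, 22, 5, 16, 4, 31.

One longest increasing subsequence is 12, 18, 20, 23, 31 (positions 1,2,5,7,12), of length 5; no longer one exists.

5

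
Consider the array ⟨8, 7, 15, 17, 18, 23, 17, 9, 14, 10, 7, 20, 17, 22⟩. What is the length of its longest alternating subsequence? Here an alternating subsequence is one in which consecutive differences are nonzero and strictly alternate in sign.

A longest alternating subsequence is 8, 7, 15, 9, 14, 10, 20, 17, 22 (positions 1,2,3,8,9,10,12,13,14); its 8 consecutive differences strictly alternate in sign, and length 9 is optimal.

9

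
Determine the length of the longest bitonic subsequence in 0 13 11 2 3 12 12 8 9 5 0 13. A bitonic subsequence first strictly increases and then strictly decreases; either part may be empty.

7

Let inc[i] be the LIS ending at i and dec[i] the longest strictly decreasing subsequence starting at i. inc = [1, 2, 2, 2, 3, 4, 4, 4, 5, 4, 1, 6], dec = [1, 5, 4, 2, 2, 4, 4, 3, 3, 2, 1, 1].
max_i inc[i]+dec[i]−1 = 7, with one witness 0, 2, 3, 12, 9, 5, 0.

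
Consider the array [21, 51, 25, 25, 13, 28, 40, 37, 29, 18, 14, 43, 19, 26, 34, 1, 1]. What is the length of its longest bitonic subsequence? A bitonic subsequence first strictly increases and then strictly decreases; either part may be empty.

One longest bitonic subsequence is 21, 25, 28, 40, 37, 29, 18, 14, 1 (positions 1,3,6,7,8,9,10,11,17): it rises to 40 then falls. Length 9 is optimal.

9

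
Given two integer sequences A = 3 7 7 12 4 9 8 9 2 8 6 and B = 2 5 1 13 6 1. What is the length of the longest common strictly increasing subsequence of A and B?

For each value that appears in both, track the longest common increasing run ending there.
The best achievable length is 2; one witness is 2, 6 (A-positions 9,11, B-positions 1,5).

2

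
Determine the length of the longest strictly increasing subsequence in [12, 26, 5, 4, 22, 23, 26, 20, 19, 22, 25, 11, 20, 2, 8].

Let dp[i] be the longest increasing subsequence ending at position i. Then dp = [1, 2, 1, 1, 2, 3, 4, 2, 2, 3, 4, 2, 3, 1, 2].
The maximum is 4; one witness is 12, 22, 23, 26 at positions 1,5,6,7.

4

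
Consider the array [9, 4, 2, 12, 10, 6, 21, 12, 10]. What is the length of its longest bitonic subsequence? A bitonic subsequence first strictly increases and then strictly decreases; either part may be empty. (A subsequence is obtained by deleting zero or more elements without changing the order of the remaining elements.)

One longest bitonic subsequence is 9, 12, 21, 12, 10 (positions 1,4,7,8,9): it rises to 21 then falls. Length 5 is optimal.

5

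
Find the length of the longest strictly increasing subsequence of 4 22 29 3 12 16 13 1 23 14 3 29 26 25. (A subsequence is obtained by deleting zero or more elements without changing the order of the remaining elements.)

Scanning left to right, the best length ending at each element is: 4→1, 22→2, 29→3, 3→1, 12→2, 16→3, 13→3, 1→1, 23→4, 14→4, 3→2, 29→5, 26→5, 25→5.
So the longest increasing subsequence has length 5, e.g. 4, 12, 16, 23, 29.

5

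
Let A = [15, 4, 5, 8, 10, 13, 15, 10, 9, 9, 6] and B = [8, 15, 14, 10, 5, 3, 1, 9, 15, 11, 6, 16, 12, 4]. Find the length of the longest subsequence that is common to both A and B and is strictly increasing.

A longest common strictly increasing subsequence is 8, 10, 15 (length 3); it appears in order in both A and B, and no longer such subsequence exists.

3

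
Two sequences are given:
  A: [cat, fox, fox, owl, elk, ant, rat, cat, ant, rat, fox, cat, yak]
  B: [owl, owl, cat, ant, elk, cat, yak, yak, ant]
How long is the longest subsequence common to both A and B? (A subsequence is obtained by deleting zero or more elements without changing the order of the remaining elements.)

A longest common subsequence is owl, cat, ant, cat, yak (length 5); the LCS DP confirms no longer common subsequence exists.

5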